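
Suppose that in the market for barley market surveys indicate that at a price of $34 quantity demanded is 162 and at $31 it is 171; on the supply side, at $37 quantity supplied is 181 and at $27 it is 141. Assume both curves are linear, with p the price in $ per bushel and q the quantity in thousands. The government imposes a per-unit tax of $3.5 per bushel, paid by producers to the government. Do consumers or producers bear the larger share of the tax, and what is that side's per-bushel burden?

Demand slope: (171 − 162)/(31 − 34) = -3, so qd = 264 − 3p.
Supply slope: (141 − 181)/(27 − 37) = 4, so qs = 4p + 33.
Before the tax: set 264 − 3p = 4p + 33 → p* = $33, q* = 165.
With the tax collected from producers, supply shifts: qs = 4(p − 3.5) + 33.
New equilibrium: consumers pay $35, producers receive $31.5, q = 159. (Wedge: pb − ps = 3.5.)
Per-bushel burden: consumers $2, producers $1.5.
Consumers take the larger share because demand is less price-elastic here (demand slope 3 vs supply slope 4).
The less price-elastic side of the market bears the larger share of a per-unit tax.

Consumers bear the larger share: $2 per bushel.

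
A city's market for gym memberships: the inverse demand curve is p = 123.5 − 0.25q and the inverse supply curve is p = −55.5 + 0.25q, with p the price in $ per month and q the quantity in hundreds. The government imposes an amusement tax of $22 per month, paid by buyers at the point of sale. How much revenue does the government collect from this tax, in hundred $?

Tax revenue = $6908 hundred.

Inverting to q(p) form: qd = 494 − 4p; qs = 4p + 222.
Before the tax: set 494 − 4p = 4p + 222 → p* = $34, q* = 358.
With the tax collected from buyers, demand (in seller-price terms) shifts: qd = 494 − 4(p + 22).
New equilibrium: buyers pay $45, producers receive $23, q = 314. (Wedge: pb − ps = 22.)
Revenue = t · Q = 22 · 314 = $6908.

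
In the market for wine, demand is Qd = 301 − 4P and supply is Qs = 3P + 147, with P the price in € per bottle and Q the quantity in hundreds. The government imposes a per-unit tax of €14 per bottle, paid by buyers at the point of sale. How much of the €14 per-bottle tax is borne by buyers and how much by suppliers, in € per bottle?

Buyers bear €6 per bottle; suppliers bear €8 per bottle.

Before the tax: set 301 − 4P = 3P + 147 → P* = €22, Q* = 213.
With the tax collected from buyers, demand (in seller-price terms) shifts: Qd = 301 − 4(P + 14).
Solving gives Q = 189 with buyers paying €28 and suppliers receiving €14 (the €14 wedge).
Burden on buyers: €6; on suppliers: €8. (They sum to €14.)
The less price-elastic side of the market bears the larger share of a per-unit tax.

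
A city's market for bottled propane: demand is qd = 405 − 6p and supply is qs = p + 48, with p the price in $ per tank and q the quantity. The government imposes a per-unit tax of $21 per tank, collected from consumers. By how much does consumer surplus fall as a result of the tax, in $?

Before the tax: set 405 − 6p = p + 48 → p* = $51, q* = 99.
With the tax collected from consumers, demand (in seller-price terms) shifts: qd = 405 − 6(p + 21).
New equilibrium: consumers pay $54, suppliers receive $33, q = 81. (Wedge: pb − ps = 21.)
ΔCS is the trapezoid between Q = 81 and Q = 99 of height $3: ½ · (99 + 81) · 3 = $270.

Consumer surplus falls by $270.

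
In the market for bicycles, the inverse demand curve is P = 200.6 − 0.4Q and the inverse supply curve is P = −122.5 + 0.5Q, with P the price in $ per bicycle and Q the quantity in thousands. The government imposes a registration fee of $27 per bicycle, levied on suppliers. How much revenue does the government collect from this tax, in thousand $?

Inverting to Q(P) form: Qd = 501.5 − 2.5P; Qs = 2P + 245.
Before the tax: set 501.5 − 2.5P = 2P + 245 → P* = $57, Q* = 359.
With the tax collected from suppliers, supply shifts: Qs = 2(P − 27) + 245.
New equilibrium: consumers pay $69, suppliers receive $42, Q = 329. (Wedge: Pb − Ps = 27.)
Revenue = t · Q = 27 · 329 = $8883.

Tax revenue = $8883 thousand.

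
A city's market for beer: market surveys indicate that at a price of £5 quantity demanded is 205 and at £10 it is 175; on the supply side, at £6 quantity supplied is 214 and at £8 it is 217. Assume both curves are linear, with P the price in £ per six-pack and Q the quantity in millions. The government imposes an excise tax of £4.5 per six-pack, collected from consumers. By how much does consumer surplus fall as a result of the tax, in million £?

Demand slope: (175 − 205)/(10 − 5) = -6, so Qd = 235 − 6P.
Supply slope: (217 − 214)/(8 − 6) = 1.5, so Qs = 1.5P + 205.
Without the tax, 235 − 6P = 1.5P + 205 gives 7.5P = 30, so P* = £4 and Q* = 211.
With the tax collected from consumers, demand (in seller-price terms) shifts: Qd = 235 − 6(P + 4.5).
New equilibrium: consumers pay £4.9, suppliers receive £0.4, Q = 205.6. (Wedge: Pb − Ps = 4.5.)
ΔCS is the trapezoid between Q = 205.6 and Q = 211 of height £0.9: ½ · (211 + 205.6) · 0.9 = £187.47.

Consumer surplus falls by £187.47 million.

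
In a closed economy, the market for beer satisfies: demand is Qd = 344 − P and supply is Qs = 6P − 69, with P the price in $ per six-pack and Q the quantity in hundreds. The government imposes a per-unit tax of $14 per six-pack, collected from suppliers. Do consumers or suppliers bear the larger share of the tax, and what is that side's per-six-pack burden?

Consumers bear the larger share: $12 per six-pack.

Without the tax, 344 − P = 6P − 69 gives 7P = 413, so P* = $59 and Q* = 285.
With the tax collected from suppliers, supply shifts: Qs = 6(P − 14) − 69.
Solving gives Q = 273 with consumers paying $71 and suppliers receiving $57 (the $14 wedge).
Per-six-pack burden: consumers $12, suppliers $2.
Consumers take the larger share because demand is less price-elastic here (demand slope 1 vs supply slope 6).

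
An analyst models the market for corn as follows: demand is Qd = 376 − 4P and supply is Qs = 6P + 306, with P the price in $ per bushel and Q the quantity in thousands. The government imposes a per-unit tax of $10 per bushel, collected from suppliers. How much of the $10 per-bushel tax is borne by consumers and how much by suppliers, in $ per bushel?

Before the tax: set 376 − 4P = 6P + 306 → P* = $7, Q* = 348.
With the tax collected from suppliers, supply shifts: Qs = 6(P − 10) + 306.
Solving gives Q = 324 with consumers paying $13 and suppliers receiving $3 (the $10 wedge).
Burden on consumers: $6; on suppliers: $4. (They sum to $10.)
The less price-elastic side of the market bears the larger share of a per-unit tax.

Consumers bear $6 per bushel; suppliers bear $4 per bushel.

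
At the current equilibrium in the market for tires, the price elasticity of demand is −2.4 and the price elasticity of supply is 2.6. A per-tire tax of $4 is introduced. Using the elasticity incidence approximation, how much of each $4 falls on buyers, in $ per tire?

Buyers bear ≈ $2.08 per tire.

Incidence ratio: buyers' share ≈ εs / (εs + |εd|) = 2.6 / (2.6 + 2.4) = 0.52.
So buyers bear ≈ 0.52 × $4 = $2.08; suppliers bear $1.92.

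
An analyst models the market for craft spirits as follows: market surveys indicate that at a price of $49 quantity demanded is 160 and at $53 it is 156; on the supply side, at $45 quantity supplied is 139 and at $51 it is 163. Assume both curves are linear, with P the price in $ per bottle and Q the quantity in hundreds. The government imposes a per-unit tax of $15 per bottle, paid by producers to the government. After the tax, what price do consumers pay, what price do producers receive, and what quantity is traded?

Consumers pay $62; producers receive $47; quantity = 147.

Demand slope: (156 − 160)/(53 − 49) = -1, so Qd = 209 − P.
Supply slope: (163 − 139)/(51 − 45) = 4, so Qs = 4P − 41.
Without the tax, 209 − P = 4P − 41 gives 5P = 250, so P* = $50 and Q* = 159.
With the tax collected from producers, supply shifts: Qs = 4(P − 15) − 41.
New equilibrium: consumers pay $62, producers receive $47, Q = 147. (Wedge: Pb − Ps = 15.)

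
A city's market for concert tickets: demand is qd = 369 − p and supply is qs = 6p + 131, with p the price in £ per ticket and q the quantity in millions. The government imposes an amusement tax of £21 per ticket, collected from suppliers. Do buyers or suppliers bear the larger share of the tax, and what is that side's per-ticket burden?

Buyers bear the larger share: £18 per ticket.

Before the tax: set 369 − p = 6p + 131 → p* = £34, q* = 335.
With the tax collected from suppliers, supply shifts: qs = 6(p − 21) + 131.
New equilibrium: buyers pay £52, suppliers receive £31, q = 317. (Wedge: pb − ps = 21.)
Per-ticket burden: buyers £18, suppliers £3.
Buyers take the larger share because demand is less price-elastic here (demand slope 1 vs supply slope 6).
The less price-elastic side of the market bears the larger share of a per-unit tax.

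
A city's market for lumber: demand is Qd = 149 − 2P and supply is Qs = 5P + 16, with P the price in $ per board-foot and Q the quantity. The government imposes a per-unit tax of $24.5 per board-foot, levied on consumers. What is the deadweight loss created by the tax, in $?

Without the tax, 149 − 2P = 5P + 16 gives 7P = 133, so P* = $19 and Q* = 111.
With the tax collected from consumers, demand (in seller-price terms) shifts: Qd = 149 − 2(P + 24.5).
Solving gives Q = 76 with consumers paying $36.5 and producers receiving $12 (the $24.5 wedge).
Quantity falls by |ΔQ| = |111 − 76| = 35.
DWL = ½ · t · |ΔQ| = ½ · 24.5 · 35 = $428.75.

Deadweight loss = $428.75.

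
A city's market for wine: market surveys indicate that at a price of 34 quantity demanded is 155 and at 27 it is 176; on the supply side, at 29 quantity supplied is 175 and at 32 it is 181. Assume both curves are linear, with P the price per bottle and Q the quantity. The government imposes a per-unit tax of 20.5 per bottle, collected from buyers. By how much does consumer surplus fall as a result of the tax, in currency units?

Demand slope: (176 − 155)/(27 − 34) = -3, so Qd = 257 − 3P.
Supply slope: (181 − 175)/(32 − 29) = 2, so Qs = 2P + 117.
Without the tax, 257 − 3P = 2P + 117 gives 5P = 140, so P* = 28 and Q* = 173.
With the tax collected from buyers, demand (in seller-price terms) shifts: Qd = 257 − 3(P + 20.5).
New equilibrium: buyers pay 36.2, producers receive 15.7, Q = 148.4. (Wedge: Pb − Ps = 20.5.)
ΔCS is the trapezoid between Q = 148.4 and Q = 173 of height 8.2: ½ · (173 + 148.4) · 8.2 = 1317.74.

Consumer surplus falls by 1317.74.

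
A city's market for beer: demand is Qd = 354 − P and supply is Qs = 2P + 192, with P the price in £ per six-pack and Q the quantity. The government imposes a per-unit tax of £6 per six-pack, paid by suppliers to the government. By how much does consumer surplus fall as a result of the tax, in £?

Before the tax: set 354 − P = 2P + 192 → P* = £54, Q* = 300.
With the tax collected from suppliers, supply shifts: Qs = 2(P − 6) + 192.
New equilibrium: buyers pay £58, suppliers receive £52, Q = 296. (Wedge: Pb − Ps = 6.)
ΔCS is the trapezoid between Q = 296 and Q = 300 of height £4: ½ · (300 + 296) · 4 = £1192.

Consumer surplus falls by £1192.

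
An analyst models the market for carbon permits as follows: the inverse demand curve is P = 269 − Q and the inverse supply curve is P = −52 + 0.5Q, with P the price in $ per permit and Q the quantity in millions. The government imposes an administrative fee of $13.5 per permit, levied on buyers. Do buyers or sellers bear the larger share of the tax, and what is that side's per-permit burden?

Buyers bear the larger share: $9 per permit.

Rewrite in direct form: Qd = 269 − P and Qs = 2P + 104.
Before the tax: set 269 − P = 2P + 104 → P* = $55, Q* = 214.
With the tax collected from buyers, demand (in seller-price terms) shifts: Qd = 269 − (P + 13.5).
Solving gives Q = 205 with buyers paying $64 and sellers receiving $50.5 (the $13.5 wedge).
Per-permit burden: buyers $9, sellers $4.5.
Buyers take the larger share because demand is less price-elastic here (demand slope 1 vs supply slope 2).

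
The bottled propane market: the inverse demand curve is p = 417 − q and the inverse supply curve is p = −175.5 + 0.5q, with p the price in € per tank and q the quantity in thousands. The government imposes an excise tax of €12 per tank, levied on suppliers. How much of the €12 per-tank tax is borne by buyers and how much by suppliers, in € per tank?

Inverting to q(p) form: qd = 417 − p; qs = 2p + 351.
Before the tax: set 417 − p = 2p + 351 → p* = €22, q* = 395.
With the tax collected from suppliers, supply shifts: qs = 2(p − 12) + 351.
Solving gives q = 387 with buyers paying €30 and suppliers receiving €18 (the €12 wedge).
Burden on buyers: €8; on suppliers: €4. (They sum to €12.)
The less price-elastic side of the market bears the larger share of a per-unit tax.

Buyers bear €8 per tank; suppliers bear €4 per tank.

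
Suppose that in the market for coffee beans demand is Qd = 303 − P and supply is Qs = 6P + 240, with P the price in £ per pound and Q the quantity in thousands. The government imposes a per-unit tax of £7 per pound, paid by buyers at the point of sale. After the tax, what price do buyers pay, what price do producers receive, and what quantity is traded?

Buyers pay £15; producers receive £8; quantity = 288.

Before the tax: set 303 − P = 6P + 240 → P* = £9, Q* = 294.
With the tax collected from buyers, demand (in seller-price terms) shifts: Qd = 303 − (P + 7).
New equilibrium: buyers pay £15, producers receive £8, Q = 288. (Wedge: Pb − Ps = 7.)
The less price-elastic side of the market bears the larger share of a per-unit tax.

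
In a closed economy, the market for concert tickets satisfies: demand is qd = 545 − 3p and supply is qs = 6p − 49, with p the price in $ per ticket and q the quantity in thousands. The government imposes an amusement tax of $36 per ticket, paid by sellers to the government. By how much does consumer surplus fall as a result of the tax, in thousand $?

Consumer surplus falls by $7464 thousand.

Without the tax, 545 − 3p = 6p − 49 gives 9p = 594, so p* = $66 and q* = 347.
With the tax collected from sellers, supply shifts: qs = 6(p − 36) − 49.
New equilibrium: buyers pay $90, sellers receive $54, q = 275. (Wedge: pb − ps = 36.)
ΔCS is the trapezoid between Q = 275 and Q = 347 of height $24: ½ · (347 + 275) · 24 = $7464.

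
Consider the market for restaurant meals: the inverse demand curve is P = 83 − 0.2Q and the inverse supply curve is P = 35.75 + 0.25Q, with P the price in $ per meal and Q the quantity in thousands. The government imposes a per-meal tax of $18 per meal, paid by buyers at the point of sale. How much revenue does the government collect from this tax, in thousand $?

Tax revenue = $1170 thousand.

Rewrite in direct form: Qd = 415 − 5P and Qs = 4P − 143.
Before the tax: set 415 − 5P = 4P − 143 → P* = $62, Q* = 105.
With the tax collected from buyers, demand (in seller-price terms) shifts: Qd = 415 − 5(P + 18).
New equilibrium: buyers pay $70, suppliers receive $52, Q = 65. (Wedge: Pb − Ps = 18.)
Revenue = t · Q = 18 · 65 = $1170.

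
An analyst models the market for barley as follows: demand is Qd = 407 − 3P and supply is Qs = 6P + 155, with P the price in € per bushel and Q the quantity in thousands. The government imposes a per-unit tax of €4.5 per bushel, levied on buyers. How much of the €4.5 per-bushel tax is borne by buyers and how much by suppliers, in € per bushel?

Before the tax: set 407 − 3P = 6P + 155 → P* = €28, Q* = 323.
With the tax collected from buyers, demand (in seller-price terms) shifts: Qd = 407 − 3(P + 4.5).
New equilibrium: buyers pay €31, suppliers receive €26.5, Q = 314. (Wedge: Pb − Ps = 4.5.)
Burden on buyers: €3; on suppliers: €1.5. (They sum to €4.5.)

Buyers bear €3 per bushel; suppliers bear €1.5 per bushel.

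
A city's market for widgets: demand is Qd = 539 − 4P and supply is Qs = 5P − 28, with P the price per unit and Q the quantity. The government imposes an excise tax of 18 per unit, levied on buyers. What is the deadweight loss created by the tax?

Deadweight loss = 360.

Without the tax, 539 − 4P = 5P − 28 gives 9P = 567, so P* = 63 and Q* = 287.
With the tax collected from buyers, demand (in seller-price terms) shifts: Qd = 539 − 4(P + 18).
New equilibrium: buyers pay 73, producers receive 55, Q = 247. (Wedge: Pb − Ps = 18.)
Quantity falls by |ΔQ| = |287 − 247| = 40.
DWL = ½ · t · |ΔQ| = ½ · 18 · 40 = 360.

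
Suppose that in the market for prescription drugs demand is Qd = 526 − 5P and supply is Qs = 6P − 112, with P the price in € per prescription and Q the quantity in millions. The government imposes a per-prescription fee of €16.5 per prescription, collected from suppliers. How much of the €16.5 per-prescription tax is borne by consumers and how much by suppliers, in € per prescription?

Consumers bear €9 per prescription; suppliers bear €7.5 per prescription.

Without the tax, 526 − 5P = 6P − 112 gives 11P = 638, so P* = €58 and Q* = 236.
With the tax collected from suppliers, supply shifts: Qs = 6(P − 16.5) − 112.
New equilibrium: consumers pay €67, suppliers receive €50.5, Q = 191. (Wedge: Pb − Ps = 16.5.)
Burden on consumers: €9; on suppliers: €7.5. (They sum to €16.5.)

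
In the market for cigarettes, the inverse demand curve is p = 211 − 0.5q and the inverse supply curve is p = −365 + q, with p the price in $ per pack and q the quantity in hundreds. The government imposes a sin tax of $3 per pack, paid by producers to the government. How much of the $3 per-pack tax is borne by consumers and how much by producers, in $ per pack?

Rewrite in direct form: qd = 422 − 2p and qs = p + 365.
Before the tax: set 422 − 2p = p + 365 → p* = $19, q* = 384.
With the tax collected from producers, supply shifts: qs = (p − 3) + 365.
Solving gives q = 382 with consumers paying $20 and producers receiving $17 (the $3 wedge).
Burden on consumers: $1; on producers: $2. (They sum to $3.)

Consumers bear $1 per pack; producers bear $2 per pack.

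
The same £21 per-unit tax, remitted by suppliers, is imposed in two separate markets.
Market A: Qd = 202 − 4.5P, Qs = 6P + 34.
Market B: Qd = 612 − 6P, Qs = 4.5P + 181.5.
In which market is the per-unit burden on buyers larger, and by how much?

Market A: pre-tax P* = £16, Q* = 130; post-tax Q = 76; per-unit burden on buyers = £12.
Market B: pre-tax P* = £41, Q* = 366; post-tax Q = 312; per-unit burden on buyers = £9.
Difference: £12 vs £9 → market A is larger by £3.

Market A, by £3.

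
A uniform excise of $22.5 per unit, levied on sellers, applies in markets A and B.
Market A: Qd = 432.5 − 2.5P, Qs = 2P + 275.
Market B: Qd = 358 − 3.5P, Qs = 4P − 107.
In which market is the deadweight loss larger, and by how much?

Market B, by $191.25.

Market A: pre-tax P* = $35, Q* = 345; post-tax Q = 320; deadweight loss = $281.25.
Market B: pre-tax P* = $62, Q* = 141; post-tax Q = 99; deadweight loss = $472.5.
Difference: $281.25 vs $472.5 → market B is larger by $191.25.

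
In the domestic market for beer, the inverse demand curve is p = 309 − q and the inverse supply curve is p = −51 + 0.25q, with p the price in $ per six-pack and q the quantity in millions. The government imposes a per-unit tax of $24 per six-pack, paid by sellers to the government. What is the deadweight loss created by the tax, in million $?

Rewrite in direct form: qd = 309 − p and qs = 4p + 204.
Without the tax, 309 − p = 4p + 204 gives 5p = 105, so p* = $21 and q* = 288.
With the tax collected from sellers, supply shifts: qs = 4(p − 24) + 204.
New equilibrium: consumers pay $40.2, sellers receive $16.2, q = 268.8. (Wedge: pb − ps = 24.)
Quantity falls by |ΔQ| = |288 − 268.8| = 19.2.
DWL = ½ · t · |ΔQ| = ½ · 24 · 19.2 = $230.4.

Deadweight loss = $230.4 million.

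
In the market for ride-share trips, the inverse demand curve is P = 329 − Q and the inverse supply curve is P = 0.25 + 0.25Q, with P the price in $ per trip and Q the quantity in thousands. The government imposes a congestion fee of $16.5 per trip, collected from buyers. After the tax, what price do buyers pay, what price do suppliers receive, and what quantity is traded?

Buyers pay $79.2; suppliers receive $62.7; quantity = 249.8.

Inverting to Q(P) form: Qd = 329 − P; Qs = 4P − 1.
Before the tax: set 329 − P = 4P − 1 → P* = $66, Q* = 263.
With the tax collected from buyers, demand (in seller-price terms) shifts: Qd = 329 − (P + 16.5).
New equilibrium: buyers pay $79.2, suppliers receive $62.7, Q = 249.8. (Wedge: Pb − Ps = 16.5.)
The less price-elastic side of the market bears the larger share of a per-unit tax.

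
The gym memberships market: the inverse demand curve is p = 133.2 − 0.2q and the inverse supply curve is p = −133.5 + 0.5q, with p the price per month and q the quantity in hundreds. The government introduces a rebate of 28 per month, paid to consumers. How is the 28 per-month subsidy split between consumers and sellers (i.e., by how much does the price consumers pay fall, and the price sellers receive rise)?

Rewrite in direct form: qd = 666 − 5p and qs = 2p + 267.
Without the subsidy, 666 − 5p = 2p + 267 gives 7p = 399, so p* = 57 and q* = 381.
With a per-unit subsidy paid to consumers, each effectively pays p − 28, so demand becomes qd = 666 − 5(p − 28).
New equilibrium: consumers pay 49, sellers receive 77, q = 421. (Wedge: pb − ps = −28.)
Gain to consumers: 8; to sellers: 20. (They sum to 28.)

Consumers gain 8 per month; sellers gain 20 per month.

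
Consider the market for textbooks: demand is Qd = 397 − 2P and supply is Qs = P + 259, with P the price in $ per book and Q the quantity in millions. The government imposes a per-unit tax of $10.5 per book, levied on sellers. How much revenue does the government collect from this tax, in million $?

Before the tax: set 397 − 2P = P + 259 → P* = $46, Q* = 305.
With the tax collected from sellers, supply shifts: Qs = (P − 10.5) + 259.
Solving gives Q = 298 with consumers paying $49.5 and sellers receiving $39 (the $10.5 wedge).
Revenue = t · Q = 10.5 · 298 = $3129.

Tax revenue = $3129 million.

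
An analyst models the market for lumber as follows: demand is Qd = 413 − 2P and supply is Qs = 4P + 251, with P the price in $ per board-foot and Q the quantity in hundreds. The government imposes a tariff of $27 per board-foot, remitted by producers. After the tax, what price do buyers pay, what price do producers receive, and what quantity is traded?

Before the tax: set 413 − 2P = 4P + 251 → P* = $27, Q* = 359.
With the tax collected from producers, supply shifts: Qs = 4(P − 27) + 251.
Solving gives Q = 323 with buyers paying $45 and producers receiving $18 (the $27 wedge).
The less price-elastic side of the market bears the larger share of a per-unit tax.

Buyers pay $45; producers receive $18; quantity = 323.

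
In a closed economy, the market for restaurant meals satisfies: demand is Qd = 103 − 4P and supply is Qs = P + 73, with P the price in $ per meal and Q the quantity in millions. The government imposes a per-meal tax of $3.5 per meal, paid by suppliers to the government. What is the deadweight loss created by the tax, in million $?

Without the tax, 103 − 4P = P + 73 gives 5P = 30, so P* = $6 and Q* = 79.
With the tax collected from suppliers, supply shifts: Qs = (P − 3.5) + 73.
New equilibrium: consumers pay $6.7, suppliers receive $3.2, Q = 76.2. (Wedge: Pb − Ps = 3.5.)
Quantity falls by |ΔQ| = |79 − 76.2| = 2.8.
DWL = ½ · t · |ΔQ| = ½ · 3.5 · 2.8 = $4.9.

Deadweight loss = $4.9 million.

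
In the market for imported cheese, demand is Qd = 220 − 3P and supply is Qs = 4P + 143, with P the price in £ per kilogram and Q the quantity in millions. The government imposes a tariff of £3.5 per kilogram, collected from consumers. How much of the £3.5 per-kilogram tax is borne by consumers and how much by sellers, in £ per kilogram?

Consumers bear £2 per kilogram; sellers bear £1.5 per kilogram.

Without the tax, 220 − 3P = 4P + 143 gives 7P = 77, so P* = £11 and Q* = 187.
With the tax collected from consumers, demand (in seller-price terms) shifts: Qd = 220 − 3(P + 3.5).
New equilibrium: consumers pay £13, sellers receive £9.5, Q = 181. (Wedge: Pb − Ps = 3.5.)
Burden on consumers: £2; on sellers: £1.5. (They sum to £3.5.)
The less price-elastic side of the market bears the larger share of a per-unit tax.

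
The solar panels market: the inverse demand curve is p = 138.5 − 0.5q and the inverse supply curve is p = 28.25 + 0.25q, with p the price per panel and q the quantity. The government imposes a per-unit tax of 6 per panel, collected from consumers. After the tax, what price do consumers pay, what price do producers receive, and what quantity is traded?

Inverting to q(p) form: qd = 277 − 2p; qs = 4p − 113.
Before the tax: set 277 − 2p = 4p − 113 → p* = 65, q* = 147.
With the tax collected from consumers, demand (in seller-price terms) shifts: qd = 277 − 2(p + 6).
Solving gives q = 139 with consumers paying 69 and producers receiving 63 (the 6 wedge).
The less price-elastic side of the market bears the larger share of a per-unit tax.

Consumers pay 69; producers receive 63; quantity = 139.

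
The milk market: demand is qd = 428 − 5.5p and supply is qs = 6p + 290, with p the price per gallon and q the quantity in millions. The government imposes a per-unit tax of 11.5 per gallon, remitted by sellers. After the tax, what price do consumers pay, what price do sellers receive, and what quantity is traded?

Before the tax: set 428 − 5.5p = 6p + 290 → p* = 12, q* = 362.
With the tax collected from sellers, supply shifts: qs = 6(p − 11.5) + 290.
New equilibrium: consumers pay 18, sellers receive 6.5, q = 329. (Wedge: pb − ps = 11.5.)
The less price-elastic side of the market bears the larger share of a per-unit tax.

Consumers pay 18; sellers receive 6.5; quantity = 329.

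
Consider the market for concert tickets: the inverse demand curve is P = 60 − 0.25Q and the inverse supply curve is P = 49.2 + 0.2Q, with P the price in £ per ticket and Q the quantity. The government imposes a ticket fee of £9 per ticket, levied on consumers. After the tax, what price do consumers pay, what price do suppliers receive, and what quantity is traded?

Consumers pay £59; suppliers receive £50; quantity = 4.

Inverting to Q(P) form: Qd = 240 − 4P; Qs = 5P − 246.
Before the tax: set 240 − 4P = 5P − 246 → P* = £54, Q* = 24.
With the tax collected from consumers, demand (in seller-price terms) shifts: Qd = 240 − 4(P + 9).
New equilibrium: consumers pay £59, suppliers receive £50, Q = 4. (Wedge: Pb − Ps = 9.)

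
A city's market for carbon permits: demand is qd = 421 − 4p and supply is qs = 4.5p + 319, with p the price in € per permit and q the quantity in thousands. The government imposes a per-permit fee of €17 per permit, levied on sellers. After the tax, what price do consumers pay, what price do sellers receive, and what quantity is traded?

Before the tax: set 421 − 4p = 4.5p + 319 → p* = €12, q* = 373.
With the tax collected from sellers, supply shifts: qs = 4.5(p − 17) + 319.
Solving gives q = 337 with consumers paying €21 and sellers receiving €4 (the €17 wedge).

Consumers pay €21; sellers receive €4; quantity = 337.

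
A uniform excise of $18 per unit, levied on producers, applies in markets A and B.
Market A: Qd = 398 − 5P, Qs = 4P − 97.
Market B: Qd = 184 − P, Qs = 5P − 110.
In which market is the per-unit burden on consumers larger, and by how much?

Market A: pre-tax P* = $55, Q* = 123; post-tax Q = 83; per-unit burden on consumers = $8.
Market B: pre-tax P* = $49, Q* = 135; post-tax Q = 120; per-unit burden on consumers = $15.
Difference: $8 vs $15 → market B is larger by $7.

Market B, by $7.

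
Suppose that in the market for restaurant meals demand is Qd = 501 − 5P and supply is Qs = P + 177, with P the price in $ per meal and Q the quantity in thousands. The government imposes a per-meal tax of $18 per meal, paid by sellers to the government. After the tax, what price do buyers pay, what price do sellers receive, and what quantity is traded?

Before the tax: set 501 − 5P = P + 177 → P* = $54, Q* = 231.
With the tax collected from sellers, supply shifts: Qs = (P − 18) + 177.
Solving gives Q = 216 with buyers paying $57 and sellers receiving $39 (the $18 wedge).
The less price-elastic side of the market bears the larger share of a per-unit tax.

Buyers pay $57; sellers receive $39; quantity = 216.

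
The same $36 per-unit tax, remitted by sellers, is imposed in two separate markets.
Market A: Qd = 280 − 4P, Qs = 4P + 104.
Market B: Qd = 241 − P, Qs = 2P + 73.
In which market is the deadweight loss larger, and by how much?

Market A: pre-tax P* = $22, Q* = 192; post-tax Q = 120; deadweight loss = $1296.
Market B: pre-tax P* = $56, Q* = 185; post-tax Q = 161; deadweight loss = $432.
Difference: $1296 vs $432 → market A is larger by $864.

Market A, by $864.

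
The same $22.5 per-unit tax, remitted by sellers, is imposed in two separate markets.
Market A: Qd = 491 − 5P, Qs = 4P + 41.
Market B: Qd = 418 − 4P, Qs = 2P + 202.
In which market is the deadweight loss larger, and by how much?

Market A, by $225.

Market A: pre-tax P* = $50, Q* = 241; post-tax Q = 191; deadweight loss = $562.5.
Market B: pre-tax P* = $36, Q* = 274; post-tax Q = 244; deadweight loss = $337.5.
Difference: $562.5 vs $337.5 → market A is larger by $225.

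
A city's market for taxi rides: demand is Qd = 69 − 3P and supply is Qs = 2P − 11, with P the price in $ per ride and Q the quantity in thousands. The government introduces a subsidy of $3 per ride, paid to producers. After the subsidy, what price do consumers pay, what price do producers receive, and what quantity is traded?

Before the subsidy: set 69 − 3P = 2P − 11 → P* = $16, Q* = 21.
With a per-unit subsidy paid to producers, each receives P + 3 per unit sold, so supply becomes Qs = 2(P + 3) − 11.
New equilibrium: consumers pay $14.8, producers receive $17.8, Q = 24.6. (Wedge: Pb − Ps = −3.)

Consumers pay $14.8; producers receive $17.8; quantity = 24.6.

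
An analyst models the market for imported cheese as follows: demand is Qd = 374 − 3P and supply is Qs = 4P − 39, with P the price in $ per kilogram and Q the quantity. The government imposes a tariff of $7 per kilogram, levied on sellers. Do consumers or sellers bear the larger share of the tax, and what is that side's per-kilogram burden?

Before the tax: set 374 − 3P = 4P − 39 → P* = $59, Q* = 197.
With the tax collected from sellers, supply shifts: Qs = 4(P − 7) − 39.
New equilibrium: consumers pay $63, sellers receive $56, Q = 185. (Wedge: Pb − Ps = 7.)
Per-kilogram burden: consumers $4, sellers $3.
Consumers take the larger share because demand is less price-elastic here (demand slope 3 vs supply slope 4).
The less price-elastic side of the market bears the larger share of a per-unit tax.

Consumers bear the larger share: $4 per kilogram.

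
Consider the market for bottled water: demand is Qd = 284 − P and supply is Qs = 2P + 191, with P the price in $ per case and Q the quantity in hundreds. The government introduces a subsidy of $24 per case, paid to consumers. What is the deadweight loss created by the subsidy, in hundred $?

Without the subsidy, 284 − P = 2P + 191 gives 3P = 93, so P* = $31 and Q* = 253.
With a per-unit subsidy paid to consumers, each effectively pays P − 24, so demand becomes Qd = 284 − (P − 24).
New equilibrium: consumers pay $15, producers receive $39, Q = 269. (Wedge: Pb − Ps = −24.)
Quantity rises by |ΔQ| = |253 − 269| = 16.
DWL = ½ · t · |ΔQ| = ½ · 24 · 16 = $192.

Deadweight loss = $192 hundred.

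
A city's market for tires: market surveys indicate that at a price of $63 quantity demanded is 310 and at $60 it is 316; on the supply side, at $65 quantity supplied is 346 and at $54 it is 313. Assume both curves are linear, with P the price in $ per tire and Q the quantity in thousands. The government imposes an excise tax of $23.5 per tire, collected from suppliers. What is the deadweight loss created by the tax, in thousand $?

Demand slope: (316 − 310)/(60 − 63) = -2, so Qd = 436 − 2P.
Supply slope: (313 − 346)/(54 − 65) = 3, so Qs = 3P + 151.
Before the tax: set 436 − 2P = 3P + 151 → P* = $57, Q* = 322.
With the tax collected from suppliers, supply shifts: Qs = 3(P − 23.5) + 151.
New equilibrium: consumers pay $71.1, suppliers receive $47.6, Q = 293.8. (Wedge: Pb − Ps = 23.5.)
Quantity falls by |ΔQ| = |322 − 293.8| = 28.2.
DWL = ½ · t · |ΔQ| = ½ · 23.5 · 28.2 = $331.35.

Deadweight loss = $331.35 thousand.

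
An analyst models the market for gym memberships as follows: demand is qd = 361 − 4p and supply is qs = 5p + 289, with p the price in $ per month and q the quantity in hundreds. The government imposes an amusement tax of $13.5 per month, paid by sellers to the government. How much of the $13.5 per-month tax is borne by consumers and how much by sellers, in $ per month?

Before the tax: set 361 − 4p = 5p + 289 → p* = $8, q* = 329.
With the tax collected from sellers, supply shifts: qs = 5(p − 13.5) + 289.
Solving gives q = 299 with consumers paying $15.5 and sellers receiving $2 (the $13.5 wedge).
Burden on consumers: $7.5; on sellers: $6. (They sum to $13.5.)
The less price-elastic side of the market bears the larger share of a per-unit tax.

Consumers bear $7.5 per month; sellers bear $6 per month.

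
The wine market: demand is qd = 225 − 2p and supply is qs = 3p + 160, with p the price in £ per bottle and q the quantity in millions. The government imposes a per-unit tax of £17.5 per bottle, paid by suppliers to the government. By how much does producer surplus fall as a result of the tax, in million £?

Producer surplus falls by £1319.5 million.

Without the tax, 225 − 2p = 3p + 160 gives 5p = 65, so p* = £13 and q* = 199.
With the tax collected from suppliers, supply shifts: qs = 3(p − 17.5) + 160.
Solving gives q = 178 with buyers paying £23.5 and suppliers receiving £6 (the £17.5 wedge).
ΔPS is the trapezoid between Q = 178 and Q = 199 of height £7: ½ · (199 + 178) · 7 = £1319.5.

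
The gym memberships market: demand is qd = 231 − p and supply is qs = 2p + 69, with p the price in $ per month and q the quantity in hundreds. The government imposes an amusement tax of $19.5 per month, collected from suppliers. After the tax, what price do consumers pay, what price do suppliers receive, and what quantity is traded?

Without the tax, 231 − p = 2p + 69 gives 3p = 162, so p* = $54 and q* = 177.
With the tax collected from suppliers, supply shifts: qs = 2(p − 19.5) + 69.
Solving gives q = 164 with consumers paying $67 and suppliers receiving $47.5 (the $19.5 wedge).

Consumers pay $67; suppliers receive $47.5; quantity = 164.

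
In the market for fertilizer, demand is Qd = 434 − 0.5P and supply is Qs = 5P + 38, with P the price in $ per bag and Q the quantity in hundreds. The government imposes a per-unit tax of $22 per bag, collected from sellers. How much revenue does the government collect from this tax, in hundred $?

Before the tax: set 434 − 0.5P = 5P + 38 → P* = $72, Q* = 398.
With the tax collected from sellers, supply shifts: Qs = 5(P − 22) + 38.
Solving gives Q = 388 with buyers paying $92 and sellers receiving $70 (the $22 wedge).
Revenue = t · Q = 22 · 388 = $8536.

Tax revenue = $8536 hundred.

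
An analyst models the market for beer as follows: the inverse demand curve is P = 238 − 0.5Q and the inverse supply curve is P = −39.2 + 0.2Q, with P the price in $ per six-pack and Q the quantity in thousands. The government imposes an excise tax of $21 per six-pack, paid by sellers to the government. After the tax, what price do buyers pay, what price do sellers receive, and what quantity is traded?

Buyers pay $55; sellers receive $34; quantity = 366.

Rewrite in direct form: Qd = 476 − 2P and Qs = 5P + 196.
Without the tax, 476 − 2P = 5P + 196 gives 7P = 280, so P* = $40 and Q* = 396.
With the tax collected from sellers, supply shifts: Qs = 5(P − 21) + 196.
New equilibrium: buyers pay $55, sellers receive $34, Q = 366. (Wedge: Pb − Ps = 21.)
The less price-elastic side of the market bears the larger share of a per-unit tax.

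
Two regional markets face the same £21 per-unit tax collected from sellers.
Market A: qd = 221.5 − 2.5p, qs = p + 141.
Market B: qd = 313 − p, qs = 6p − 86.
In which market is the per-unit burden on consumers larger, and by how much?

Market B, by £12.

Market A: pre-tax p* = £23, q* = 164; post-tax q = 149; per-unit burden on consumers = £6.
Market B: pre-tax p* = £57, q* = 256; post-tax q = 238; per-unit burden on consumers = £18.
Difference: £6 vs £18 → market B is larger by £12.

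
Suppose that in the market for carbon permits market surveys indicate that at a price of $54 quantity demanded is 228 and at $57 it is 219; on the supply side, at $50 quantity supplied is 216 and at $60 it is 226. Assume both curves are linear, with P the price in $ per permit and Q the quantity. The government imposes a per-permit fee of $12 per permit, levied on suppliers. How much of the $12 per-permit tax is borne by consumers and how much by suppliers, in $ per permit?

Consumers bear $3 per permit; suppliers bear $9 per permit.

Demand slope: (219 − 228)/(57 − 54) = -3, so Qd = 390 − 3P.
Supply slope: (226 − 216)/(60 − 50) = 1, so Qs = P + 166.
Before the tax: set 390 − 3P = P + 166 → P* = $56, Q* = 222.
With the tax collected from suppliers, supply shifts: Qs = (P − 12) + 166.
Solving gives Q = 213 with consumers paying $59 and suppliers receiving $47 (the $12 wedge).
Burden on consumers: $3; on suppliers: $9. (They sum to $12.)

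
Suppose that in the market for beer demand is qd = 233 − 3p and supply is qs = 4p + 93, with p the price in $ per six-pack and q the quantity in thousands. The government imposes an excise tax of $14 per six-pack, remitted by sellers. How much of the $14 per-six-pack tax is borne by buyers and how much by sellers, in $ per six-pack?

Buyers bear $8 per six-pack; sellers bear $6 per six-pack.

Without the tax, 233 − 3p = 4p + 93 gives 7p = 140, so p* = $20 and q* = 173.
With the tax collected from sellers, supply shifts: qs = 4(p − 14) + 93.
Solving gives q = 149 with buyers paying $28 and sellers receiving $14 (the $14 wedge).
Burden on buyers: $8; on sellers: $6. (They sum to $14.)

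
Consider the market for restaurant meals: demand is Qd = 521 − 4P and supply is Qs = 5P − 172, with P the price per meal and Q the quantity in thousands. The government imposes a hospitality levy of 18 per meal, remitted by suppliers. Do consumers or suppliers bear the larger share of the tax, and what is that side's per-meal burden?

Consumers bear the larger share: 10 per meal.

Before the tax: set 521 − 4P = 5P − 172 → P* = 77, Q* = 213.
With the tax collected from suppliers, supply shifts: Qs = 5(P − 18) − 172.
New equilibrium: consumers pay 87, suppliers receive 69, Q = 173. (Wedge: Pb − Ps = 18.)
Per-meal burden: consumers 10, suppliers 8.
Consumers take the larger share because demand is less price-elastic here (demand slope 4 vs supply slope 5).
The less price-elastic side of the market bears the larger share of a per-unit tax.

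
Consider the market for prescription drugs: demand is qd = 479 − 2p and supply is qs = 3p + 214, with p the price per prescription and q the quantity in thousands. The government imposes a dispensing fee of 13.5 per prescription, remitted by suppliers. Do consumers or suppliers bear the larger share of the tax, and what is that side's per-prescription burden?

Before the tax: set 479 − 2p = 3p + 214 → p* = 53, q* = 373.
With the tax collected from suppliers, supply shifts: qs = 3(p − 13.5) + 214.
New equilibrium: consumers pay 61.1, suppliers receive 47.6, q = 356.8. (Wedge: pb − ps = 13.5.)
Per-prescription burden: consumers 8.1, suppliers 5.4.
Consumers take the larger share because demand is less price-elastic here (demand slope 2 vs supply slope 3).
The less price-elastic side of the market bears the larger share of a per-unit tax.

Consumers bear the larger share: 8.1 per prescription.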